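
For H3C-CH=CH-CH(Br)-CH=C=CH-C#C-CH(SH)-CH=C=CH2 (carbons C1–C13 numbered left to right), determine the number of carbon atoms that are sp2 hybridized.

C1: sp3
C2: sp2 ✓
C3: sp2 ✓
C4: sp3
C5: sp2 ✓
C6: sp
C7: sp2 ✓
C8: sp
C9: sp
C10: sp3
C11: sp2 ✓
C12: sp
C13: sp2 ✓
C2, C3, C5, C7, C11, C13 → 6 sp2 carbons.

6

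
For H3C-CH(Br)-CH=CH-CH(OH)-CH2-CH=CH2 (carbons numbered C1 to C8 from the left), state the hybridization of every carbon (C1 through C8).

C1 is sp3: 4 σ bonds, 4 electron-density regions.
C2: 4 σ bonds; 4 regions of electron density → sp3.
C3: 3 σ bonds, plus one π bond — 3 electron domains, sp2.
C4 carries 3 σ bonds, plus one π bond, giving a steric number of 3, so it is sp2.
C5 — 4 σ bonds. Steric number 4, so sp3.
C6 is sp3: 4 σ bonds, 4 electron-density regions.
C7: 3 σ bonds, plus one π bond; 3 regions of electron density → sp2.
C8 — 3 σ bonds, plus one π bond. Steric number 3, so sp2.

C1 sp3, C2 sp3, C3 sp2, C4 sp2, C5 sp3, C6 sp3, C7 sp2, C8 sp2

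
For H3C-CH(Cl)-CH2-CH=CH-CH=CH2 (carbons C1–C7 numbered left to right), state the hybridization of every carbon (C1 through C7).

C1: 4 σ bonds — 4 electron domains, sp3.
C2: 4 σ bonds; 4 regions of electron density → sp3.
C3 — 4 σ bonds. Steric number 4, so sp3.
C4 carries 3 σ bonds, plus one π bond, giving a steric number of 3, so it is sp2.
C5 is sp2: 3 σ bonds, plus one π bond, 3 electron-density regions.
C6 — 3 σ bonds, plus one π bond. Steric number 3, so sp2.
C7: 3 σ bonds, plus one π bond — 3 electron domains, sp2.

C1 sp3, C2 sp3, C3 sp3, C4 sp2, C5 sp2, C6 sp2, C7 sp2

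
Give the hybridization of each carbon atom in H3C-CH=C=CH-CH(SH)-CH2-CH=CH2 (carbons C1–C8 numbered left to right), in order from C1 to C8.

C1 sp3, C2 sp2, C3 sp, C4 sp2, C5 sp3, C6 sp3, C7 sp2, C8 sp2

C1 has 4 σ bonds: steric number 4 → sp3.
C2: 3 σ bonds, plus one π bond; 3 regions of electron density → sp2.
C3 carries 2 σ bonds, plus two π bonds, giving a steric number of 2, so it is sp.
C4: 3 σ bonds, plus one π bond; 3 regions of electron density → sp2.
C5: 4 σ bonds — 4 electron domains, sp3.
C6 carries 4 σ bonds, giving a steric number of 4, so it is sp3.
C7 has 3 σ bonds, plus one π bond: steric number 3 → sp2.
C8: 3 σ bonds, plus one π bond; 3 regions of electron density → sp2.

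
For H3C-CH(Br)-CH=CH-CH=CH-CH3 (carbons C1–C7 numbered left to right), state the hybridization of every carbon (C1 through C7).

C1 sp3, C2 sp3, C3 sp2, C4 sp2, C5 sp2, C6 sp2, C7 sp3

C1: 4 σ bonds — 4 electron domains, sp3.
C2 has 4 σ bonds: steric number 4 → sp3.
C3 (3 σ bonds, plus one π bond) has steric number 3: sp2.
C4 (3 σ bonds, plus one π bond) has steric number 3: sp2.
C5 carries 3 σ bonds, plus one π bond, giving a steric number of 3, so it is sp2.
C6 has 3 σ bonds, plus one π bond: steric number 3 → sp2.
C7 — 4 σ bonds. Steric number 4, so sp3.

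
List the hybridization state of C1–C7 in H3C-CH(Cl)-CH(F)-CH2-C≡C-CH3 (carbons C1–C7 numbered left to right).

C1 is sp3: 4 σ bonds, 4 electron-density regions.
C2: 4 σ bonds; 4 regions of electron density → sp3.
C3 has 4 σ bonds: steric number 4 → sp3.
C4: 4 σ bonds; 4 regions of electron density → sp3.
C5: 2 σ bonds, plus two π bonds; 2 regions of electron density → sp.
C6 carries 2 σ bonds, plus two π bonds, giving a steric number of 2, so it is sp.
C7 carries 4 σ bonds, giving a steric number of 4, so it is sp3.

C1 sp3, C2 sp3, C3 sp3, C4 sp3, C5 sp, C6 sp, C7 sp3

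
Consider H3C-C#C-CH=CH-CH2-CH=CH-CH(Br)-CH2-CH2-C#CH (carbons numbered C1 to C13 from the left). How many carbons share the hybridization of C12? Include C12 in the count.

C12 is sp (two π bonds).
C1: sp3
C2: sp ✓
C3: sp ✓
C4: sp2
C5: sp2
C6: sp3
C7: sp2
C8: sp2
C9: sp3
C10: sp3
C11: sp3
C12: sp ✓
C13: sp ✓
4 carbons are sp.

4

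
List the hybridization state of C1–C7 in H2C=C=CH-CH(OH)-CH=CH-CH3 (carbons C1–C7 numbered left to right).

C1 has 3 σ bonds, plus one π bond: steric number 3 → sp2.
C2 carries 2 σ bonds, plus two π bonds, giving a steric number of 2, so it is sp.
C3 has 3 σ bonds, plus one π bond: steric number 3 → sp2.
C4: 4 σ bonds; 4 regions of electron density → sp3.
C5 has 3 σ bonds, plus one π bond: steric number 3 → sp2.
C6: 3 σ bonds, plus one π bond; 3 regions of electron density → sp2.
C7 has 4 σ bonds: steric number 4 → sp3.

C1 sp2, C2 sp, C3 sp2, C4 sp3, C5 sp2, C6 sp2, C7 sp3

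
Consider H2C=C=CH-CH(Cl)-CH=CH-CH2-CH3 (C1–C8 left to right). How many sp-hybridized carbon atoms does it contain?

C1: sp2
C2: sp ✓
C3: sp2
C4: sp3
C5: sp2
C6: sp2
C7: sp3
C8: sp3
C2 → 1 sp carbon.

1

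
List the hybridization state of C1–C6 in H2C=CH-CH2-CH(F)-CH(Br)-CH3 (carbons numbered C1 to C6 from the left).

C1 sp2, C2 sp2, C3 sp3, C4 sp3, C5 sp3, C6 sp3

C1 carries 3 σ bonds, plus one π bond, giving a steric number of 3, so it is sp2.
C2 has 3 σ bonds, plus one π bond: steric number 3 → sp2.
C3 has 4 σ bonds: steric number 4 → sp3.
C4: 4 σ bonds — 4 electron domains, sp3.
C5: 4 σ bonds — 4 electron domains, sp3.
C6 has 4 σ bonds: steric number 4 → sp3.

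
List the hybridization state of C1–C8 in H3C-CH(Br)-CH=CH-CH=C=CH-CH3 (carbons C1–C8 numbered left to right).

C1 is sp3: 4 σ bonds, 4 electron-density regions.
C2 carries 4 σ bonds, giving a steric number of 4, so it is sp3.
C3: 3 σ bonds, plus one π bond — 3 electron domains, sp2.
C4 carries 3 σ bonds, plus one π bond, giving a steric number of 3, so it is sp2.
C5: 3 σ bonds, plus one π bond — 3 electron domains, sp2.
C6 — 2 σ bonds, plus two π bonds. Steric number 2, so sp.
C7 has 3 σ bonds, plus one π bond: steric number 3 → sp2.
C8 carries 4 σ bonds, giving a steric number of 4, so it is sp3.

C1 sp3, C2 sp3, C3 sp2, C4 sp2, C5 sp2, C6 sp, C7 sp2, C8 sp3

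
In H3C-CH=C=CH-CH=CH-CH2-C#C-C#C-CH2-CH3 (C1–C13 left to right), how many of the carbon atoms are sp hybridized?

C1: sp3
C2: sp2
C3: sp ✓
C4: sp2
C5: sp2
C6: sp2
C7: sp3
C8: sp ✓
C9: sp ✓
C10: sp ✓
C11: sp ✓
C12: sp3
C13: sp3
C3, C8, C9, C10, C11 → 5 sp carbons.

5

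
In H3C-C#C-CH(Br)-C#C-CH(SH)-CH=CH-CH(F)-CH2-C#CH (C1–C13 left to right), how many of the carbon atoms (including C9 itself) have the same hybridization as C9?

C9 is sp2 (one π bond).
C1: sp3
C2: sp
C3: sp
C4: sp3
C5: sp
C6: sp
C7: sp3
C8: sp2 ✓
C9: sp2 ✓
C10: sp3
C11: sp3
C12: sp
C13: sp
2 carbons are sp2.

2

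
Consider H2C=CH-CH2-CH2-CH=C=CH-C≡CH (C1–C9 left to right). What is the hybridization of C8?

sp

C8 is sp: 2 σ bonds, plus two π bonds, 2 electron-density regions.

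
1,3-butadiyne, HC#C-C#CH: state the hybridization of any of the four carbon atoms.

sp

Every carbon is part of a C≡C triple bond: two σ regions → sp.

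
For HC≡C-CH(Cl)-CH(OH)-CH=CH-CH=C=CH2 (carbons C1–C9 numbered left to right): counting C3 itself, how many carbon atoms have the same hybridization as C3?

C3 is sp3 (only σ bonds).
C1: sp
C2: sp
C3: sp3 ✓
C4: sp3 ✓
C5: sp2
C6: sp2
C7: sp2
C8: sp
C9: sp2
2 carbons are sp3.

2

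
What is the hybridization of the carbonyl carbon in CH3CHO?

sp2

The carbonyl carbon is sp2: 3 σ bonds, plus one π bond, 3 electron-density regions.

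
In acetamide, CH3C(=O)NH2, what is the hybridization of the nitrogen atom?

The nitrogen lone pair is delocalised into the carbonyl π system (amide resonance), so N is planar sp2 rather than the sp3 a naive steric count of 4 would suggest.

sp^2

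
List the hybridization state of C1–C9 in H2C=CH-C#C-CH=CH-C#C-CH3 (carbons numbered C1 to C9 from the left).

C1 is sp2: 3 σ bonds, plus one π bond, 3 electron-density regions.
C2 is sp2: 3 σ bonds, plus one π bond, 3 electron-density regions.
C3 (2 σ bonds, plus two π bonds) has steric number 2: sp.
C4 carries 2 σ bonds, plus two π bonds, giving a steric number of 2, so it is sp.
C5 is sp2: 3 σ bonds, plus one π bond, 3 electron-density regions.
C6 (3 σ bonds, plus one π bond) has steric number 3: sp2.
C7 (2 σ bonds, plus two π bonds) has steric number 2: sp.
C8 is sp: 2 σ bonds, plus two π bonds, 2 electron-density regions.
C9 has 4 σ bonds: steric number 4 → sp3.

C1 sp2, C2 sp2, C3 sp, C4 sp, C5 sp2, C6 sp2, C7 sp, C8 sp, C9 sp3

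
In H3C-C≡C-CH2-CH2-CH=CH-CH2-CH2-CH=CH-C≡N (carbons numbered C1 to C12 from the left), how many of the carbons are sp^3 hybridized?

C1: sp3 ✓
C2: sp
C3: sp
C4: sp3 ✓
C5: sp3 ✓
C6: sp2
C7: sp2
C8: sp3 ✓
C9: sp3 ✓
C10: sp2
C11: sp2
C12: sp
C1, C4, C5, C8, C9 → 5 sp3 carbons.

5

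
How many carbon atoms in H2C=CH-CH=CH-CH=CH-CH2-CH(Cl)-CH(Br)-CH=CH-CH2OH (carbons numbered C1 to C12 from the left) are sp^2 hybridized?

8

C1: sp2 ✓
C2: sp2 ✓
C3: sp2 ✓
C4: sp2 ✓
C5: sp2 ✓
C6: sp2 ✓
C7: sp3
C8: sp3
C9: sp3
C10: sp2 ✓
C11: sp2 ✓
C12: sp3
C1, C2, C3, C4, C5, C6, C10, C11 → 8 sp2 carbons.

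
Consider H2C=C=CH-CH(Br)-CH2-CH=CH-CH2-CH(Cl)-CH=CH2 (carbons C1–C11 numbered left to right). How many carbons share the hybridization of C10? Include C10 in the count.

C10 is sp2 (one π bond).
C1: sp2 ✓
C2: sp
C3: sp2 ✓
C4: sp3
C5: sp3
C6: sp2 ✓
C7: sp2 ✓
C8: sp3
C9: sp3
C10: sp2 ✓
C11: sp2 ✓
6 carbons are sp2.

6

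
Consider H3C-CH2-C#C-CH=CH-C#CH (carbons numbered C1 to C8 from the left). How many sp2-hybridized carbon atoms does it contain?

2

C1: sp3
C2: sp3
C3: sp
C4: sp
C5: sp2 ✓
C6: sp2 ✓
C7: sp
C8: sp
C5, C6 → 2 sp2 carbons.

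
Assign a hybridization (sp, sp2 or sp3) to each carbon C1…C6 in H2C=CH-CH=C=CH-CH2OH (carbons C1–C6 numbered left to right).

C1: 3 σ bonds, plus one π bond — 3 electron domains, sp2.
C2 (3 σ bonds, plus one π bond) has steric number 3: sp2.
C3: 3 σ bonds, plus one π bond — 3 electron domains, sp2.
C4: 2 σ bonds, plus two π bonds; 2 regions of electron density → sp.
C5 (3 σ bonds, plus one π bond) has steric number 3: sp2.
C6 — 4 σ bonds. Steric number 4, so sp3.

C1 sp2, C2 sp2, C3 sp2, C4 sp, C5 sp2, C6 sp3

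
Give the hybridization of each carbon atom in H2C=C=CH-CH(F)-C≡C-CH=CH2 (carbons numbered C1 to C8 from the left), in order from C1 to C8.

C1 sp2, C2 sp, C3 sp2, C4 sp3, C5 sp, C6 sp, C7 sp2, C8 sp2

C1 — 3 σ bonds, plus one π bond. Steric number 3, so sp2.
C2 — 2 σ bonds, plus two π bonds. Steric number 2, so sp.
C3 carries 3 σ bonds, plus one π bond, giving a steric number of 3, so it is sp2.
C4 has 4 σ bonds: steric number 4 → sp3.
C5: 2 σ bonds, plus two π bonds — 2 electron domains, sp.
C6 carries 2 σ bonds, plus two π bonds, giving a steric number of 2, so it is sp.
C7 has 3 σ bonds, plus one π bond: steric number 3 → sp2.
C8: 3 σ bonds, plus one π bond — 3 electron domains, sp2.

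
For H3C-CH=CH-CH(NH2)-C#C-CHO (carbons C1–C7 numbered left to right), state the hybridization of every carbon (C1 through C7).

C1 carries 4 σ bonds, giving a steric number of 4, so it is sp3.
C2 carries 3 σ bonds, plus one π bond, giving a steric number of 3, so it is sp2.
C3 carries 3 σ bonds, plus one π bond, giving a steric number of 3, so it is sp2.
C4 has 4 σ bonds: steric number 4 → sp3.
C5: 2 σ bonds, plus two π bonds; 2 regions of electron density → sp.
C6: 2 σ bonds, plus two π bonds; 2 regions of electron density → sp.
C7 — 3 σ bonds, plus one π bond. Steric number 3, so sp2.

C1 sp3, C2 sp2, C3 sp2, C4 sp3, C5 sp, C6 sp, C7 sp2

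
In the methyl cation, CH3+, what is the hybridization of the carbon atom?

Three σ bonds to H, empty p orbital → sp2, trigonal planar.

sp2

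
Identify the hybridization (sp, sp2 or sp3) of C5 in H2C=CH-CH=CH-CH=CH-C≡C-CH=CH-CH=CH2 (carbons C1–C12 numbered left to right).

sp^2

C5: 3 σ bonds, plus one π bond; 3 regions of electron density → sp2.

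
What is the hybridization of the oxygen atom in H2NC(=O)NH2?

sp^2

The oxygen atom (1 σ bond and 2 lone pairs, plus one π bond) has steric number 3: sp2.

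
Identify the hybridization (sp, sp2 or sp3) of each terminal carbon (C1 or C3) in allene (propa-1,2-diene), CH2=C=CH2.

Each terminal carbon (C1 or C3) has 3 σ bonds, plus one π bond: steric number 3 → sp2.

sp^2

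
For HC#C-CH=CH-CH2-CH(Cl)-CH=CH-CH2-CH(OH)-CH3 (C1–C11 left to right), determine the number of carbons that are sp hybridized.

2

C1: sp ✓
C2: sp ✓
C3: sp2
C4: sp2
C5: sp3
C6: sp3
C7: sp2
C8: sp2
C9: sp3
C10: sp3
C11: sp3
C1, C2 → 2 sp carbons.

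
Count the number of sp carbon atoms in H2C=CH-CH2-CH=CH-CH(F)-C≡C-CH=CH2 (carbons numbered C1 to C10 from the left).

2

C1: sp2
C2: sp2
C3: sp3
C4: sp2
C5: sp2
C6: sp3
C7: sp ✓
C8: sp ✓
C9: sp2
C10: sp2
C7, C8 → 2 sp carbons.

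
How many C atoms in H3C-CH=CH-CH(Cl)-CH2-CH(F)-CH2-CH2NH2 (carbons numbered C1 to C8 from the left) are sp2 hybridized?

2

C1: sp3
C2: sp2 ✓
C3: sp2 ✓
C4: sp3
C5: sp3
C6: sp3
C7: sp3
C8: sp3
C2, C3 → 2 sp2 carbons.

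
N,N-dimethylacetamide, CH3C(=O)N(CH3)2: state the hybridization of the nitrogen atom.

Amide resonance: N lone pair conjugated with C=O → sp2.

sp^2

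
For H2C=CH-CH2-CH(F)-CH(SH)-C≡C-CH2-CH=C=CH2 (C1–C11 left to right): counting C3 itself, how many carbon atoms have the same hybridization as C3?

4

C3 is sp3 (only σ bonds).
C1: sp2
C2: sp2
C3: sp3 ✓
C4: sp3 ✓
C5: sp3 ✓
C6: sp
C7: sp
C8: sp3 ✓
C9: sp2
C10: sp
C11: sp2
4 carbons are sp3.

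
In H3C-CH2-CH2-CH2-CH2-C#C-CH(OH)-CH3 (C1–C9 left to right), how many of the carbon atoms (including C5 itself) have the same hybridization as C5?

7

C5 is sp3 (only σ bonds).
C1: sp3 ✓
C2: sp3 ✓
C3: sp3 ✓
C4: sp3 ✓
C5: sp3 ✓
C6: sp
C7: sp
C8: sp3 ✓
C9: sp3 ✓
7 carbons are sp3.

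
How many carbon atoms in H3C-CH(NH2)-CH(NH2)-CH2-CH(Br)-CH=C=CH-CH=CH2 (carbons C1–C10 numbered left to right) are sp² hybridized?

C1: sp3
C2: sp3
C3: sp3
C4: sp3
C5: sp3
C6: sp2 ✓
C7: sp
C8: sp2 ✓
C9: sp2 ✓
C10: sp2 ✓
C6, C8, C9, C10 → 4 sp2 carbons.

4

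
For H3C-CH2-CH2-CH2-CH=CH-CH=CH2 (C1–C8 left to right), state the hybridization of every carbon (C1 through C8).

C1 — 4 σ bonds. Steric number 4, so sp3.
C2 has 4 σ bonds: steric number 4 → sp3.
C3 (4 σ bonds) has steric number 4: sp3.
C4 is sp3: 4 σ bonds, 4 electron-density regions.
C5 carries 3 σ bonds, plus one π bond, giving a steric number of 3, so it is sp2.
C6 carries 3 σ bonds, plus one π bond, giving a steric number of 3, so it is sp2.
C7: 3 σ bonds, plus one π bond — 3 electron domains, sp2.
C8 — 3 σ bonds, plus one π bond. Steric number 3, so sp2.

C1 sp3, C2 sp3, C3 sp3, C4 sp3, C5 sp2, C6 sp2, C7 sp2, C8 sp2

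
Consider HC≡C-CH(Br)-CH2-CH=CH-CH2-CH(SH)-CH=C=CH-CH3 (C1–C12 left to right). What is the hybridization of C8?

sp³

C8 is sp3: 4 σ bonds, 4 electron-density regions.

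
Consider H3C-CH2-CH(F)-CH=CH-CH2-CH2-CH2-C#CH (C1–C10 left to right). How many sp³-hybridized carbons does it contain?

6

C1: sp3 ✓
C2: sp3 ✓
C3: sp3 ✓
C4: sp2
C5: sp2
C6: sp3 ✓
C7: sp3 ✓
C8: sp3 ✓
C9: sp
C10: sp
C1, C2, C3, C6, C7, C8 → 6 sp3 carbons.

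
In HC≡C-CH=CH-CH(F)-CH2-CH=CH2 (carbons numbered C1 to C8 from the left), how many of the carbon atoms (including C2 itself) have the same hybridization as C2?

2

C2 is sp (two π bonds).
C1: sp ✓
C2: sp ✓
C3: sp2
C4: sp2
C5: sp3
C6: sp3
C7: sp2
C8: sp2
2 carbons are sp.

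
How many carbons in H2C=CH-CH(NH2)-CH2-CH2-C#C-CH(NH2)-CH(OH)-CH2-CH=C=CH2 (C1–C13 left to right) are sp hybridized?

3

C1: sp2
C2: sp2
C3: sp3
C4: sp3
C5: sp3
C6: sp ✓
C7: sp ✓
C8: sp3
C9: sp3
C10: sp3
C11: sp2
C12: sp ✓
C13: sp2
C6, C7, C12 → 3 sp carbons.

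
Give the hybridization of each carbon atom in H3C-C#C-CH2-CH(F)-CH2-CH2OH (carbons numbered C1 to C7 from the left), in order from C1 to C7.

C1 — 4 σ bonds. Steric number 4, so sp3.
C2 has 2 σ bonds, plus two π bonds: steric number 2 → sp.
C3 has 2 σ bonds, plus two π bonds: steric number 2 → sp.
C4: 4 σ bonds; 4 regions of electron density → sp3.
C5 (4 σ bonds) has steric number 4: sp3.
C6 has 4 σ bonds: steric number 4 → sp3.
C7 carries 4 σ bonds, giving a steric number of 4, so it is sp3.

C1 sp3, C2 sp, C3 sp, C4 sp3, C5 sp3, C6 sp3, C7 sp3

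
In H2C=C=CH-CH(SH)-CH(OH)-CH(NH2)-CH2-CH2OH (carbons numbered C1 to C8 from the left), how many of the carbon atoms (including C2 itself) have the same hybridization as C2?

1

C2 is sp (two π bonds).
C1: sp2
C2: sp ✓
C3: sp2
C4: sp3
C5: sp3
C6: sp3
C7: sp3
C8: sp3
1 carbon is sp.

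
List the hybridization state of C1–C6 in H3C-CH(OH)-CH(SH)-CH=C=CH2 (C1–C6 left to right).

C1 sp3, C2 sp3, C3 sp3, C4 sp2, C5 sp, C6 sp2

C1: 4 σ bonds; 4 regions of electron density → sp3.
C2 (4 σ bonds) has steric number 4: sp3.
C3 — 4 σ bonds. Steric number 4, so sp3.
C4 — 3 σ bonds, plus one π bond. Steric number 3, so sp2.
C5 carries 2 σ bonds, plus two π bonds, giving a steric number of 2, so it is sp.
C6 carries 3 σ bonds, plus one π bond, giving a steric number of 3, so it is sp2.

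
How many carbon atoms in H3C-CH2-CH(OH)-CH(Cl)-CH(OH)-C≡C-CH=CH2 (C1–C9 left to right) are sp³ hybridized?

5

C1: sp3 ✓
C2: sp3 ✓
C3: sp3 ✓
C4: sp3 ✓
C5: sp3 ✓
C6: sp
C7: sp
C8: sp2
C9: sp2
C1, C2, C3, C4, C5 → 5 sp3 carbons.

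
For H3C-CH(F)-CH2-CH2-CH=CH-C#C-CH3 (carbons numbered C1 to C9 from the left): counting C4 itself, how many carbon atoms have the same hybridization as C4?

C4 is sp3 (only σ bonds).
C1: sp3 ✓
C2: sp3 ✓
C3: sp3 ✓
C4: sp3 ✓
C5: sp2
C6: sp2
C7: sp
C8: sp
C9: sp3 ✓
5 carbons are sp3.

5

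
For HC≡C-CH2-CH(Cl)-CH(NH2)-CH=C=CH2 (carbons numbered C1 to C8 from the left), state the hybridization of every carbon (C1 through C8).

C1 sp, C2 sp, C3 sp3, C4 sp3, C5 sp3, C6 sp2, C7 sp, C8 sp2

C1 — 2 σ bonds, plus two π bonds. Steric number 2, so sp.
C2 (2 σ bonds, plus two π bonds) has steric number 2: sp.
C3: 4 σ bonds — 4 electron domains, sp3.
C4 carries 4 σ bonds, giving a steric number of 4, so it is sp3.
C5: 4 σ bonds; 4 regions of electron density → sp3.
C6 carries 3 σ bonds, plus one π bond, giving a steric number of 3, so it is sp2.
C7 — 2 σ bonds, plus two π bonds. Steric number 2, so sp.
C8 has 3 σ bonds, plus one π bond: steric number 3 → sp2.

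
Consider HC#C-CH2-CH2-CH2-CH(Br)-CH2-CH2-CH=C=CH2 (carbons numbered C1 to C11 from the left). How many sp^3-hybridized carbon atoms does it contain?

6

C1: sp
C2: sp
C3: sp3 ✓
C4: sp3 ✓
C5: sp3 ✓
C6: sp3 ✓
C7: sp3 ✓
C8: sp3 ✓
C9: sp2
C10: sp
C11: sp2
C3, C4, C5, C6, C7, C8 → 6 sp3 carbons.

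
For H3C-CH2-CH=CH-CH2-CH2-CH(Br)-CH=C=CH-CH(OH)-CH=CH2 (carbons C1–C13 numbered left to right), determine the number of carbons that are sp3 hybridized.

C1: sp3 ✓
C2: sp3 ✓
C3: sp2
C4: sp2
C5: sp3 ✓
C6: sp3 ✓
C7: sp3 ✓
C8: sp2
C9: sp
C10: sp2
C11: sp3 ✓
C12: sp2
C13: sp2
C1, C2, C5, C6, C7, C11 → 6 sp3 carbons.

6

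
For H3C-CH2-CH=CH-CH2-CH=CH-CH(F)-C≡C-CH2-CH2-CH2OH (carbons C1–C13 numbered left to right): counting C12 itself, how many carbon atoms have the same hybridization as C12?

7

C12 is sp3 (only σ bonds).
C1: sp3 ✓
C2: sp3 ✓
C3: sp2
C4: sp2
C5: sp3 ✓
C6: sp2
C7: sp2
C8: sp3 ✓
C9: sp
C10: sp
C11: sp3 ✓
C12: sp3 ✓
C13: sp3 ✓
7 carbons are sp3.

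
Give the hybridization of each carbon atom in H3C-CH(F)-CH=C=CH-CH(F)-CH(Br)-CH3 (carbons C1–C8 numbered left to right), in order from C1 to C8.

C1: 4 σ bonds; 4 regions of electron density → sp3.
C2: 4 σ bonds — 4 electron domains, sp3.
C3 — 3 σ bonds, plus one π bond. Steric number 3, so sp2.
C4 (2 σ bonds, plus two π bonds) has steric number 2: sp.
C5: 3 σ bonds, plus one π bond — 3 electron domains, sp2.
C6 (4 σ bonds) has steric number 4: sp3.
C7: 4 σ bonds — 4 electron domains, sp3.
C8 is sp3: 4 σ bonds, 4 electron-density regions.

C1 sp3, C2 sp3, C3 sp2, C4 sp, C5 sp2, C6 sp3, C7 sp3, C8 sp3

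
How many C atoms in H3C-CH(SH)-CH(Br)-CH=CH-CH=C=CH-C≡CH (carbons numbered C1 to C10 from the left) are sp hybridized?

3

C1: sp3
C2: sp3
C3: sp3
C4: sp2
C5: sp2
C6: sp2
C7: sp ✓
C8: sp2
C9: sp ✓
C10: sp ✓
C7, C9, C10 → 3 sp carbons.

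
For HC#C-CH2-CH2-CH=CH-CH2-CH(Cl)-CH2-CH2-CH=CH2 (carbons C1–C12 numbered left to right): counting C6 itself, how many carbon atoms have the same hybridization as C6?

4

C6 is sp2 (one π bond).
C1: sp
C2: sp
C3: sp3
C4: sp3
C5: sp2 ✓
C6: sp2 ✓
C7: sp3
C8: sp3
C9: sp3
C10: sp3
C11: sp2 ✓
C12: sp2 ✓
4 carbons are sp2.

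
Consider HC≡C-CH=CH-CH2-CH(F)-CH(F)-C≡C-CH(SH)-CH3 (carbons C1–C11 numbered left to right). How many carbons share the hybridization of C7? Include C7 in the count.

5

C7 is sp3 (only σ bonds).
C1: sp
C2: sp
C3: sp2
C4: sp2
C5: sp3 ✓
C6: sp3 ✓
C7: sp3 ✓
C8: sp
C9: sp
C10: sp3 ✓
C11: sp3 ✓
5 carbons are sp3.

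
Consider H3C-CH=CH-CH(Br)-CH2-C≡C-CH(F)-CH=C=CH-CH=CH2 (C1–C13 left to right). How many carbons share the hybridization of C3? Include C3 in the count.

6

C3 is sp2 (one π bond).
C1: sp3
C2: sp2 ✓
C3: sp2 ✓
C4: sp3
C5: sp3
C6: sp
C7: sp
C8: sp3
C9: sp2 ✓
C10: sp
C11: sp2 ✓
C12: sp2 ✓
C13: sp2 ✓
6 carbons are sp2.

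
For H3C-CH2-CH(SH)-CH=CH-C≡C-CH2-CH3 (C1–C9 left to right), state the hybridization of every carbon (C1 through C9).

C1 sp3, C2 sp3, C3 sp3, C4 sp2, C5 sp2, C6 sp, C7 sp, C8 sp3, C9 sp3

C1 has 4 σ bonds: steric number 4 → sp3.
C2 — 4 σ bonds. Steric number 4, so sp3.
C3 — 4 σ bonds. Steric number 4, so sp3.
C4 — 3 σ bonds, plus one π bond. Steric number 3, so sp2.
C5 is sp2: 3 σ bonds, plus one π bond, 3 electron-density regions.
C6 is sp: 2 σ bonds, plus two π bonds, 2 electron-density regions.
C7: 2 σ bonds, plus two π bonds — 2 electron domains, sp.
C8 (4 σ bonds) has steric number 4: sp3.
C9 is sp3: 4 σ bonds, 4 electron-density regions.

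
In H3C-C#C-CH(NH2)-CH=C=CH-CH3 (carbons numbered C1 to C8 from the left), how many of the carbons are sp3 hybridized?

3

C1: sp3 ✓
C2: sp
C3: sp
C4: sp3 ✓
C5: sp2
C6: sp
C7: sp2
C8: sp3 ✓
C1, C4, C8 → 3 sp3 carbons.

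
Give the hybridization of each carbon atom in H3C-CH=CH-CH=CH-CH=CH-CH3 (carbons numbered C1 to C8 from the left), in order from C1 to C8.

C1 carries 4 σ bonds, giving a steric number of 4, so it is sp3.
C2: 3 σ bonds, plus one π bond — 3 electron domains, sp2.
C3 carries 3 σ bonds, plus one π bond, giving a steric number of 3, so it is sp2.
C4 has 3 σ bonds, plus one π bond: steric number 3 → sp2.
C5 carries 3 σ bonds, plus one π bond, giving a steric number of 3, so it is sp2.
C6 carries 3 σ bonds, plus one π bond, giving a steric number of 3, so it is sp2.
C7 has 3 σ bonds, plus one π bond: steric number 3 → sp2.
C8 — 4 σ bonds. Steric number 4, so sp3.

C1 sp3, C2 sp2, C3 sp2, C4 sp2, C5 sp2, C6 sp2, C7 sp2, C8 sp3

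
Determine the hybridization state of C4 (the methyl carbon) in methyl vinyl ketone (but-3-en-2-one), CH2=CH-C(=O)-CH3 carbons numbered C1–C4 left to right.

C4 (the methyl carbon) has 4 σ bonds: steric number 4 → sp3.

sp3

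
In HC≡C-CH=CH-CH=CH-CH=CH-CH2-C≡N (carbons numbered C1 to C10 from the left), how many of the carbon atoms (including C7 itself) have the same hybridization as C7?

C7 is sp2 (one π bond).
C1: sp
C2: sp
C3: sp2 ✓
C4: sp2 ✓
C5: sp2 ✓
C6: sp2 ✓
C7: sp2 ✓
C8: sp2 ✓
C9: sp3
C10: sp
6 carbons are sp2.

6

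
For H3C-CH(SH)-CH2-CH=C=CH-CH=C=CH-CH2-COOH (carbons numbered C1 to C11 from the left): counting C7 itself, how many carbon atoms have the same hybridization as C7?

5

C7 is sp2 (one π bond).
C1: sp3
C2: sp3
C3: sp3
C4: sp2 ✓
C5: sp
C6: sp2 ✓
C7: sp2 ✓
C8: sp
C9: sp2 ✓
C10: sp3
C11: sp2 ✓
5 carbons are sp2.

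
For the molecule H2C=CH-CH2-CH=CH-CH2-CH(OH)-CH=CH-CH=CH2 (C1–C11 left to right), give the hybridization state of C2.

sp2

C2: 3 σ bonds, plus one π bond; 3 regions of electron density → sp2.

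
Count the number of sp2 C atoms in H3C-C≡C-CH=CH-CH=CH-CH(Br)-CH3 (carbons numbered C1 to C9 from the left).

C1: sp3
C2: sp
C3: sp
C4: sp2 ✓
C5: sp2 ✓
C6: sp2 ✓
C7: sp2 ✓
C8: sp3
C9: sp3
C4, C5, C6, C7 → 4 sp2 carbons.

4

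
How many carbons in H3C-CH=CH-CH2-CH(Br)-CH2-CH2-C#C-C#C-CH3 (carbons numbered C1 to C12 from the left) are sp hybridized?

C1: sp3
C2: sp2
C3: sp2
C4: sp3
C5: sp3
C6: sp3
C7: sp3
C8: sp ✓
C9: sp ✓
C10: sp ✓
C11: sp ✓
C12: sp3
C8, C9, C10, C11 → 4 sp carbons.

4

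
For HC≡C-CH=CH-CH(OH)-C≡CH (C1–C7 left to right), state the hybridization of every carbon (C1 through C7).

C1 has 2 σ bonds, plus two π bonds: steric number 2 → sp.
C2 — 2 σ bonds, plus two π bonds. Steric number 2, so sp.
C3: 3 σ bonds, plus one π bond; 3 regions of electron density → sp2.
C4 is sp2: 3 σ bonds, plus one π bond, 3 electron-density regions.
C5 (4 σ bonds) has steric number 4: sp3.
C6 (2 σ bonds, plus two π bonds) has steric number 2: sp.
C7 (2 σ bonds, plus two π bonds) has steric number 2: sp.

C1 sp, C2 sp, C3 sp2, C4 sp2, C5 sp3, C6 sp, C7 sp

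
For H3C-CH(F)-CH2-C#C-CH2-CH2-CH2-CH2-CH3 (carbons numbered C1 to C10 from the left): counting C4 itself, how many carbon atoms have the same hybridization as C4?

2

C4 is sp (two π bonds).
C1: sp3
C2: sp3
C3: sp3
C4: sp ✓
C5: sp ✓
C6: sp3
C7: sp3
C8: sp3
C9: sp3
C10: sp3
2 carbons are sp.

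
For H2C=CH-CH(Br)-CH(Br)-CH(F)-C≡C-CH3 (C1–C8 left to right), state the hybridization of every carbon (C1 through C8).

C1 carries 3 σ bonds, plus one π bond, giving a steric number of 3, so it is sp2.
C2 is sp2: 3 σ bonds, plus one π bond, 3 electron-density regions.
C3: 4 σ bonds — 4 electron domains, sp3.
C4 (4 σ bonds) has steric number 4: sp3.
C5 is sp3: 4 σ bonds, 4 electron-density regions.
C6 carries 2 σ bonds, plus two π bonds, giving a steric number of 2, so it is sp.
C7 is sp: 2 σ bonds, plus two π bonds, 2 electron-density regions.
C8 (4 σ bonds) has steric number 4: sp3.

C1 sp2, C2 sp2, C3 sp3, C4 sp3, C5 sp3, C6 sp, C7 sp, C8 sp3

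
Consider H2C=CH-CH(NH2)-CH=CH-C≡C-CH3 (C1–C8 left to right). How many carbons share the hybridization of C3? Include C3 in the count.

C3 is sp3 (only σ bonds).
C1: sp2
C2: sp2
C3: sp3 ✓
C4: sp2
C5: sp2
C6: sp
C7: sp
C8: sp3 ✓
2 carbons are sp3.

2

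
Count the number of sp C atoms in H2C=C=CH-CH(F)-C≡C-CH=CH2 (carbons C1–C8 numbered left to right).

3

C1: sp2
C2: sp ✓
C3: sp2
C4: sp3
C5: sp ✓
C6: sp ✓
C7: sp2
C8: sp2
C2, C5, C6 → 3 sp carbons.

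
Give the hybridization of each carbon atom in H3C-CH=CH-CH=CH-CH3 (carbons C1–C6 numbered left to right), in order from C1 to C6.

C1 sp3, C2 sp2, C3 sp2, C4 sp2, C5 sp2, C6 sp3

C1: 4 σ bonds — 4 electron domains, sp3.
C2 has 3 σ bonds, plus one π bond: steric number 3 → sp2.
C3 — 3 σ bonds, plus one π bond. Steric number 3, so sp2.
C4 — 3 σ bonds, plus one π bond. Steric number 3, so sp2.
C5 — 3 σ bonds, plus one π bond. Steric number 3, so sp2.
C6 carries 4 σ bonds, giving a steric number of 4, so it is sp3.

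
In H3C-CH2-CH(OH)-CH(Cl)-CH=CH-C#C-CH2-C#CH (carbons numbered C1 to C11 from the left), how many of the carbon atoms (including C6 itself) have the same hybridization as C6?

2

C6 is sp2 (one π bond).
C1: sp3
C2: sp3
C3: sp3
C4: sp3
C5: sp2 ✓
C6: sp2 ✓
C7: sp
C8: sp
C9: sp3
C10: sp
C11: sp
2 carbons are sp2.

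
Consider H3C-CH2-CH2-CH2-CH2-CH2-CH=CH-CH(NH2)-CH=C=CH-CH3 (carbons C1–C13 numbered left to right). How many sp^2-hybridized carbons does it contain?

C1: sp3
C2: sp3
C3: sp3
C4: sp3
C5: sp3
C6: sp3
C7: sp2 ✓
C8: sp2 ✓
C9: sp3
C10: sp2 ✓
C11: sp
C12: sp2 ✓
C13: sp3
C7, C8, C10, C12 → 4 sp2 carbons.

4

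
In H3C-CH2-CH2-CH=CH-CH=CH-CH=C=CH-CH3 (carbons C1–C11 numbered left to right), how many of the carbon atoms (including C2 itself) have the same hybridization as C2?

C2 is sp3 (only σ bonds).
C1: sp3 ✓
C2: sp3 ✓
C3: sp3 ✓
C4: sp2
C5: sp2
C6: sp2
C7: sp2
C8: sp2
C9: sp
C10: sp2
C11: sp3 ✓
4 carbons are sp3.

4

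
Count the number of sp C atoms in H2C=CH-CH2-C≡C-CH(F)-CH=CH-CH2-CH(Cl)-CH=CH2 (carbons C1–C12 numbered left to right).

C1: sp2
C2: sp2
C3: sp3
C4: sp ✓
C5: sp ✓
C6: sp3
C7: sp2
C8: sp2
C9: sp3
C10: sp3
C11: sp2
C12: sp2
C4, C5 → 2 sp carbons.

2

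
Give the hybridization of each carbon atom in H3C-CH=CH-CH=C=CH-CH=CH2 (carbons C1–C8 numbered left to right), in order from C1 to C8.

C1 is sp3: 4 σ bonds, 4 electron-density regions.
C2 — 3 σ bonds, plus one π bond. Steric number 3, so sp2.
C3 is sp2: 3 σ bonds, plus one π bond, 3 electron-density regions.
C4 — 3 σ bonds, plus one π bond. Steric number 3, so sp2.
C5 has 2 σ bonds, plus two π bonds: steric number 2 → sp.
C6 has 3 σ bonds, plus one π bond: steric number 3 → sp2.
C7: 3 σ bonds, plus one π bond; 3 regions of electron density → sp2.
C8 — 3 σ bonds, plus one π bond. Steric number 3, so sp2.

C1 sp3, C2 sp2, C3 sp2, C4 sp2, C5 sp, C6 sp2, C7 sp2, C8 sp2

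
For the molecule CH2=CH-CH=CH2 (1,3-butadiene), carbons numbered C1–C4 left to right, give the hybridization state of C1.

sp2

C1 is sp2: 3 σ bonds, plus one π bond, 3 electron-density regions.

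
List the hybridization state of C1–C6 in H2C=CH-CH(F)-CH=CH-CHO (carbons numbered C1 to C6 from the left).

C1 sp2, C2 sp2, C3 sp3, C4 sp2, C5 sp2, C6 sp2

C1: 3 σ bonds, plus one π bond; 3 regions of electron density → sp2.
C2: 3 σ bonds, plus one π bond; 3 regions of electron density → sp2.
C3 carries 4 σ bonds, giving a steric number of 4, so it is sp3.
C4 has 3 σ bonds, plus one π bond: steric number 3 → sp2.
C5 (3 σ bonds, plus one π bond) has steric number 3: sp2.
C6 carries 3 σ bonds, plus one π bond, giving a steric number of 3, so it is sp2.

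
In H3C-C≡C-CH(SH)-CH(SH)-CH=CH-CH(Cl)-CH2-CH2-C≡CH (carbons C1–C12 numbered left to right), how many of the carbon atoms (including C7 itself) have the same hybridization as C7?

2

C7 is sp2 (one π bond).
C1: sp3
C2: sp
C3: sp
C4: sp3
C5: sp3
C6: sp2 ✓
C7: sp2 ✓
C8: sp3
C9: sp3
C10: sp3
C11: sp
C12: sp
2 carbons are sp2.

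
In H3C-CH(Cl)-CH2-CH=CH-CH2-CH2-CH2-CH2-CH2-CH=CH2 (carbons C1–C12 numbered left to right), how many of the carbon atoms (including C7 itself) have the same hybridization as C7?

8

C7 is sp3 (only σ bonds).
C1: sp3 ✓
C2: sp3 ✓
C3: sp3 ✓
C4: sp2
C5: sp2
C6: sp3 ✓
C7: sp3 ✓
C8: sp3 ✓
C9: sp3 ✓
C10: sp3 ✓
C11: sp2
C12: sp2
8 carbons are sp3.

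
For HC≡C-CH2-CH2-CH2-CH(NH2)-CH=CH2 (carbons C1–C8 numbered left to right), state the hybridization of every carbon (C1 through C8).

C1 sp, C2 sp, C3 sp3, C4 sp3, C5 sp3, C6 sp3, C7 sp2, C8 sp2

C1 has 2 σ bonds, plus two π bonds: steric number 2 → sp.
C2 (2 σ bonds, plus two π bonds) has steric number 2: sp.
C3 carries 4 σ bonds, giving a steric number of 4, so it is sp3.
C4 (4 σ bonds) has steric number 4: sp3.
C5: 4 σ bonds; 4 regions of electron density → sp3.
C6: 4 σ bonds; 4 regions of electron density → sp3.
C7: 3 σ bonds, plus one π bond — 3 electron domains, sp2.
C8: 3 σ bonds, plus one π bond; 3 regions of electron density → sp2.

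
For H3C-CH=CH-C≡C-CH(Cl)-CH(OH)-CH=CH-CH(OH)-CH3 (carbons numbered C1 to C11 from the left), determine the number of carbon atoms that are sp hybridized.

C1: sp3
C2: sp2
C3: sp2
C4: sp ✓
C5: sp ✓
C6: sp3
C7: sp3
C8: sp2
C9: sp2
C10: sp3
C11: sp3
C4, C5 → 2 sp carbons.

2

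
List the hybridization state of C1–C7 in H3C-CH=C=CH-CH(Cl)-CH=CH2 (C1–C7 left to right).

C1 sp3, C2 sp2, C3 sp, C4 sp2, C5 sp3, C6 sp2, C7 sp2

C1: 4 σ bonds — 4 electron domains, sp3.
C2: 3 σ bonds, plus one π bond; 3 regions of electron density → sp2.
C3 (2 σ bonds, plus two π bonds) has steric number 2: sp.
C4 is sp2: 3 σ bonds, plus one π bond, 3 electron-density regions.
C5 is sp3: 4 σ bonds, 4 electron-density regions.
C6 carries 3 σ bonds, plus one π bond, giving a steric number of 3, so it is sp2.
C7 — 3 σ bonds, plus one π bond. Steric number 3, so sp2.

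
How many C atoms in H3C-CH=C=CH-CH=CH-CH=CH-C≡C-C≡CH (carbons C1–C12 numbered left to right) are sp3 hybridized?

C1: sp3 ✓
C2: sp2
C3: sp
C4: sp2
C5: sp2
C6: sp2
C7: sp2
C8: sp2
C9: sp
C10: sp
C11: sp
C12: sp
C1 → 1 sp3 carbon.

1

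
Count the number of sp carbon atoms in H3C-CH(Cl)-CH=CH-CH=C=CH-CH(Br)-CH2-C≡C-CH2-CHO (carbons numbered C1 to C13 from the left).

C1: sp3
C2: sp3
C3: sp2
C4: sp2
C5: sp2
C6: sp ✓
C7: sp2
C8: sp3
C9: sp3
C10: sp ✓
C11: sp ✓
C12: sp3
C13: sp2
C6, C10, C11 → 3 sp carbons.

3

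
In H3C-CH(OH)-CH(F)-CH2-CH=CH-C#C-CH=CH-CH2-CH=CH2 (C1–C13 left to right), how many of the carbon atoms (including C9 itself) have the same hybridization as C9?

C9 is sp2 (one π bond).
C1: sp3
C2: sp3
C3: sp3
C4: sp3
C5: sp2 ✓
C6: sp2 ✓
C7: sp
C8: sp
C9: sp2 ✓
C10: sp2 ✓
C11: sp3
C12: sp2 ✓
C13: sp2 ✓
6 carbons are sp2.

6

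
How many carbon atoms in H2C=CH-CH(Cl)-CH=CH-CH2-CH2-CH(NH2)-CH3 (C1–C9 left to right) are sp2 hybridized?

4

C1: sp2 ✓
C2: sp2 ✓
C3: sp3
C4: sp2 ✓
C5: sp2 ✓
C6: sp3
C7: sp3
C8: sp3
C9: sp3
C1, C2, C4, C5 → 4 sp2 carbons.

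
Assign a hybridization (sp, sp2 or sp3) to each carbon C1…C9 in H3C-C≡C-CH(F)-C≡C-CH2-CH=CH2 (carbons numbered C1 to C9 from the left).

C1 sp3, C2 sp, C3 sp, C4 sp3, C5 sp, C6 sp, C7 sp3, C8 sp2, C9 sp2

C1: 4 σ bonds; 4 regions of electron density → sp3.
C2: 2 σ bonds, plus two π bonds; 2 regions of electron density → sp.
C3: 2 σ bonds, plus two π bonds; 2 regions of electron density → sp.
C4: 4 σ bonds; 4 regions of electron density → sp3.
C5 — 2 σ bonds, plus two π bonds. Steric number 2, so sp.
C6 (2 σ bonds, plus two π bonds) has steric number 2: sp.
C7: 4 σ bonds; 4 regions of electron density → sp3.
C8 is sp2: 3 σ bonds, plus one π bond, 3 electron-density regions.
C9: 3 σ bonds, plus one π bond; 3 regions of electron density → sp2.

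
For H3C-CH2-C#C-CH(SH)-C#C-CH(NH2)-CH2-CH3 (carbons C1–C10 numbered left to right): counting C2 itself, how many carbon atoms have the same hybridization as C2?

C2 is sp3 (only σ bonds).
C1: sp3 ✓
C2: sp3 ✓
C3: sp
C4: sp
C5: sp3 ✓
C6: sp
C7: sp
C8: sp3 ✓
C9: sp3 ✓
C10: sp3 ✓
6 carbons are sp3.

6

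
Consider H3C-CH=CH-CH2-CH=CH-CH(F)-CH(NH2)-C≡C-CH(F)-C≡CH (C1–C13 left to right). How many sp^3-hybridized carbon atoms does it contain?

5

C1: sp3 ✓
C2: sp2
C3: sp2
C4: sp3 ✓
C5: sp2
C6: sp2
C7: sp3 ✓
C8: sp3 ✓
C9: sp
C10: sp
C11: sp3 ✓
C12: sp
C13: sp
C1, C4, C7, C8, C11 → 5 sp3 carbons.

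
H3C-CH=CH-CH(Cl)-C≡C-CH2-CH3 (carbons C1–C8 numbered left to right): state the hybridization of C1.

C1: 4 σ bonds; 4 regions of electron density → sp3.

sp^3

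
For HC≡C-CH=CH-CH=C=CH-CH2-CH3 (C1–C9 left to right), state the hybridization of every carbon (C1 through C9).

C1 sp, C2 sp, C3 sp2, C4 sp2, C5 sp2, C6 sp, C7 sp2, C8 sp3, C9 sp3

C1 is sp: 2 σ bonds, plus two π bonds, 2 electron-density regions.
C2 is sp: 2 σ bonds, plus two π bonds, 2 electron-density regions.
C3 (3 σ bonds, plus one π bond) has steric number 3: sp2.
C4 (3 σ bonds, plus one π bond) has steric number 3: sp2.
C5: 3 σ bonds, plus one π bond — 3 electron domains, sp2.
C6 — 2 σ bonds, plus two π bonds. Steric number 2, so sp.
C7 — 3 σ bonds, plus one π bond. Steric number 3, so sp2.
C8 — 4 σ bonds. Steric number 4, so sp3.
C9 (4 σ bonds) has steric number 4: sp3.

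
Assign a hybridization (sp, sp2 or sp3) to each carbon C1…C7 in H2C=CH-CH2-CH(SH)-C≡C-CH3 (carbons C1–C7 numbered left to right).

C1: 3 σ bonds, plus one π bond; 3 regions of electron density → sp2.
C2: 3 σ bonds, plus one π bond; 3 regions of electron density → sp2.
C3: 4 σ bonds — 4 electron domains, sp3.
C4 (4 σ bonds) has steric number 4: sp3.
C5: 2 σ bonds, plus two π bonds; 2 regions of electron density → sp.
C6: 2 σ bonds, plus two π bonds; 2 regions of electron density → sp.
C7 is sp3: 4 σ bonds, 4 electron-density regions.

C1 sp2, C2 sp2, C3 sp3, C4 sp3, C5 sp, C6 sp, C7 sp3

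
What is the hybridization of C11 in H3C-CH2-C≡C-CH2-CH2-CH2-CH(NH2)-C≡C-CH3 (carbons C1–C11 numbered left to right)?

C11 has 4 σ bonds: steric number 4 → sp3.

sp³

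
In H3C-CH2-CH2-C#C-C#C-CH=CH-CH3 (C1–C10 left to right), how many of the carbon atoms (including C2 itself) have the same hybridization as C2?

C2 is sp3 (only σ bonds).
C1: sp3 ✓
C2: sp3 ✓
C3: sp3 ✓
C4: sp
C5: sp
C6: sp
C7: sp
C8: sp2
C9: sp2
C10: sp3 ✓
4 carbons are sp3.

4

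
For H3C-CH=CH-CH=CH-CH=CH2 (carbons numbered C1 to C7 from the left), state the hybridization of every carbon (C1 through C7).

C1 sp3, C2 sp2, C3 sp2, C4 sp2, C5 sp2, C6 sp2, C7 sp2

C1 is sp3: 4 σ bonds, 4 electron-density regions.
C2 carries 3 σ bonds, plus one π bond, giving a steric number of 3, so it is sp2.
C3 carries 3 σ bonds, plus one π bond, giving a steric number of 3, so it is sp2.
C4 has 3 σ bonds, plus one π bond: steric number 3 → sp2.
C5 has 3 σ bonds, plus one π bond: steric number 3 → sp2.
C6 is sp2: 3 σ bonds, plus one π bond, 3 electron-density regions.
C7 is sp2: 3 σ bonds, plus one π bond, 3 electron-density regions.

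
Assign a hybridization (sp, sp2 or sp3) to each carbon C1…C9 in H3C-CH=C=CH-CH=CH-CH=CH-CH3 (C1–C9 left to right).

C1 — 4 σ bonds. Steric number 4, so sp3.
C2: 3 σ bonds, plus one π bond; 3 regions of electron density → sp2.
C3 — 2 σ bonds, plus two π bonds. Steric number 2, so sp.
C4 — 3 σ bonds, plus one π bond. Steric number 3, so sp2.
C5: 3 σ bonds, plus one π bond — 3 electron domains, sp2.
C6 (3 σ bonds, plus one π bond) has steric number 3: sp2.
C7: 3 σ bonds, plus one π bond — 3 electron domains, sp2.
C8 carries 3 σ bonds, plus one π bond, giving a steric number of 3, so it is sp2.
C9 is sp3: 4 σ bonds, 4 electron-density regions.

C1 sp3, C2 sp2, C3 sp, C4 sp2, C5 sp2, C6 sp2, C7 sp2, C8 sp2, C9 sp3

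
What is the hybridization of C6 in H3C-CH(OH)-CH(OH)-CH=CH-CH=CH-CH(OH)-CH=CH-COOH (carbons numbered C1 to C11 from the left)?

C6: 3 σ bonds, plus one π bond — 3 electron domains, sp2.

sp²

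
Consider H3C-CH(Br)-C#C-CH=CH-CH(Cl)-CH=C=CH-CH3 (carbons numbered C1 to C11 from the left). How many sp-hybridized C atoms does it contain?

C1: sp3
C2: sp3
C3: sp ✓
C4: sp ✓
C5: sp2
C6: sp2
C7: sp3
C8: sp2
C9: sp ✓
C10: sp2
C11: sp3
C3, C4, C9 → 3 sp carbons.

3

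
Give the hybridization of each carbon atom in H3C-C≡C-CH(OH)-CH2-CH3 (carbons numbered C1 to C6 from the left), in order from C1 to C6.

C1 is sp3: 4 σ bonds, 4 electron-density regions.
C2 — 2 σ bonds, plus two π bonds. Steric number 2, so sp.
C3: 2 σ bonds, plus two π bonds — 2 electron domains, sp.
C4: 4 σ bonds; 4 regions of electron density → sp3.
C5: 4 σ bonds; 4 regions of electron density → sp3.
C6 has 4 σ bonds: steric number 4 → sp3.

C1 sp3, C2 sp, C3 sp, C4 sp3, C5 sp3, C6 sp3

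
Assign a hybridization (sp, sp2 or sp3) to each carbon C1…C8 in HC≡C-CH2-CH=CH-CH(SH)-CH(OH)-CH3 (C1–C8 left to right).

C1 carries 2 σ bonds, plus two π bonds, giving a steric number of 2, so it is sp.
C2 (2 σ bonds, plus two π bonds) has steric number 2: sp.
C3 (4 σ bonds) has steric number 4: sp3.
C4: 3 σ bonds, plus one π bond; 3 regions of electron density → sp2.
C5: 3 σ bonds, plus one π bond; 3 regions of electron density → sp2.
C6 is sp3: 4 σ bonds, 4 electron-density regions.
C7 is sp3: 4 σ bonds, 4 electron-density regions.
C8 — 4 σ bonds. Steric number 4, so sp3.

C1 sp, C2 sp, C3 sp3, C4 sp2, C5 sp2, C6 sp3, C7 sp3, C8 sp3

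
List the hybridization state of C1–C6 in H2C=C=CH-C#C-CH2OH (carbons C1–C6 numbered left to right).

C1 (3 σ bonds, plus one π bond) has steric number 3: sp2.
C2 is sp: 2 σ bonds, plus two π bonds, 2 electron-density regions.
C3 has 3 σ bonds, plus one π bond: steric number 3 → sp2.
C4 — 2 σ bonds, plus two π bonds. Steric number 2, so sp.
C5 — 2 σ bonds, plus two π bonds. Steric number 2, so sp.
C6 has 4 σ bonds: steric number 4 → sp3.

C1 sp2, C2 sp, C3 sp2, C4 sp, C5 sp, C6 sp3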